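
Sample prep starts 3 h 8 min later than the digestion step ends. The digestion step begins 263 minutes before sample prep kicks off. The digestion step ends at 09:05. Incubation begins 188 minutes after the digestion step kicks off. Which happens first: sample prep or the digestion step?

Sample prep starts at 09:05 + 188 min = 12:13.
The digestion step starts at 12:13 − 263 min = 07:50.
Sample prep starts at 12:13 and the digestion step starts at 07:50, so the digestion step is first.

the digestion step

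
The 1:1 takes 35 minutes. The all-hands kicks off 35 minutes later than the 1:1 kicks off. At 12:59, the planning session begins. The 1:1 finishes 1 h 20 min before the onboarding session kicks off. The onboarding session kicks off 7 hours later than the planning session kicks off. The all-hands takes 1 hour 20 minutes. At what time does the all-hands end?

The onboarding session starts at 12:59 + 420 min = 19:59.
The 1:1 ends at 19:59 − 80 min = 18:39.
The 1:1 starts at 18:39 − 35 min = 18:04.
The all-hands starts at 18:04 + 35 min = 18:39.
The all-hands ends at 18:39 + 80 min = 19:59.

19:59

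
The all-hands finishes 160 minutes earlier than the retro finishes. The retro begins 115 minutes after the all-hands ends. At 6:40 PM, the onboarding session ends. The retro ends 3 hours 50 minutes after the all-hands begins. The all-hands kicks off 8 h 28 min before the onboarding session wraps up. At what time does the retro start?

The all-hands starts at 6:40 PM − 508 min = 10:12 AM.
The retro ends at 10:12 AM + 230 min = 2:02 PM.
The all-hands ends at 2:02 PM − 160 min = 11:22 AM.
The retro starts at 11:22 AM + 115 min = 1:17 PM.

1:17 PM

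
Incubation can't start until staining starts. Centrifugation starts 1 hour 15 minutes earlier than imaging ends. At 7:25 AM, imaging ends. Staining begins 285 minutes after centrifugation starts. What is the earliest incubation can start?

10:55 AM

Centrifugation starts at 7:25 AM − 75 min = 6:10 AM.
Staining starts at 6:10 AM + 285 min = 10:55 AM.
Incubation is bounded by staining, so the earliest it can start is 10:55 AM.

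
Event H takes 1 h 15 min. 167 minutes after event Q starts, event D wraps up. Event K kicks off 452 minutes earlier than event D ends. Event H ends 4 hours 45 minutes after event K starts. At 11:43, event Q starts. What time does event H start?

Event D ends at 11:43 + 167 min = 14:30.
Event K starts at 14:30 − 452 min = 06:58.
Event H ends at 06:58 + 285 min = 11:43.
Event H starts at 11:43 − 75 min = 10:28.

10:28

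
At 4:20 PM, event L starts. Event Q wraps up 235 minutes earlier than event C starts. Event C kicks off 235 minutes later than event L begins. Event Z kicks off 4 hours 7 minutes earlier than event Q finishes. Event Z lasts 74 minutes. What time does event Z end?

1:27 PM

Event C starts at 4:20 PM + 235 min = 8:15 PM.
Event Q ends at 8:15 PM − 235 min = 4:20 PM.
Event Z starts at 4:20 PM − 247 min = 12:13 PM.
Event Z ends at 12:13 PM + 74 min = 1:27 PM.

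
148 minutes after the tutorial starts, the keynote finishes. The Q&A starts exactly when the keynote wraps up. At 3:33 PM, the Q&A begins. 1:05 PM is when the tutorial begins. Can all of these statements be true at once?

The keynote ends at 1:05 PM + 148 min = 3:33 PM.
So the Q&A starts at 3:33 PM.
That matches the stated 3:33 PM, so the schedule is consistent.

Yes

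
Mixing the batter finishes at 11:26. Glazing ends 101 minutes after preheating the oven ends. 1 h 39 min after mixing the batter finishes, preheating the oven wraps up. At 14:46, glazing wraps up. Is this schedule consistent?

Yes

Preheating the oven ends at 11:26 + 99 min = 13:05.
Glazing ends at 13:05 + 101 min = 14:46.
That matches the stated 14:46, so the schedule is consistent.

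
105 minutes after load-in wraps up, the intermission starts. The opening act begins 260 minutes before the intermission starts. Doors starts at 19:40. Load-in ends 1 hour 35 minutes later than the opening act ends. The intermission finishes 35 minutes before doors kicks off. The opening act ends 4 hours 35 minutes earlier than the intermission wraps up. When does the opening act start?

13:30

The intermission ends at 19:40 − 35 min = 19:05.
The opening act ends at 19:05 − 275 min = 14:30.
Load-in ends at 14:30 + 95 min = 16:05.
The intermission starts at 16:05 + 105 min = 17:50.
The opening act starts at 17:50 − 260 min = 13:30.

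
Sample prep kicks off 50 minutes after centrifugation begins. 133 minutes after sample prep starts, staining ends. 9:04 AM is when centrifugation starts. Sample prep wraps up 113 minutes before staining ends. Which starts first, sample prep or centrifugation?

Sample prep starts at 9:04 AM + 50 min = 9:54 AM.
Sample prep starts at 9:54 AM and centrifugation starts at 9:04 AM, so centrifugation is first.

centrifugation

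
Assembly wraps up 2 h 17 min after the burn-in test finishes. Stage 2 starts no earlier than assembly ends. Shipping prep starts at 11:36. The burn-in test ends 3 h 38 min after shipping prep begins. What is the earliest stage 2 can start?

The burn-in test ends at 11:36 + 218 min = 15:14.
Assembly ends at 15:14 + 137 min = 17:31.
Stage 2 is bounded by assembly, so the earliest it can start is 17:31.

17:31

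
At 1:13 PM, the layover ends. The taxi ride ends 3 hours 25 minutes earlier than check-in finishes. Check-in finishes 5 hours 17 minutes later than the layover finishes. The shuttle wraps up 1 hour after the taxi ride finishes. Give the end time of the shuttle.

4:05 PM

Check-in ends at 1:13 PM + 317 min = 6:30 PM.
The taxi ride ends at 6:30 PM − 205 min = 3:05 PM.
The shuttle ends at 3:05 PM + 60 min = 4:05 PM.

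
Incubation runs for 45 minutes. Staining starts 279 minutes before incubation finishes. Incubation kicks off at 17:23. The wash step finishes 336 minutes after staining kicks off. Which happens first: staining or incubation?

staining

Incubation ends at 17:23 + 45 min = 18:08.
Staining starts at 18:08 − 279 min = 13:29.
Staining starts at 13:29 and incubation starts at 17:23, so staining is first.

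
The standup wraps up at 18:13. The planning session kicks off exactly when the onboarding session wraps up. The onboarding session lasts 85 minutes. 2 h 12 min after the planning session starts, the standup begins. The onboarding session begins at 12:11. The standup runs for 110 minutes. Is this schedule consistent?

No

The onboarding session ends at 12:11 + 85 min = 13:36.
So the planning session starts at 13:36.
The standup starts at 13:36 + 132 min = 15:48.
The standup ends at 15:48 + 110 min = 17:38.
But the standup is also said to end at 18:13 — a 35-minute conflict.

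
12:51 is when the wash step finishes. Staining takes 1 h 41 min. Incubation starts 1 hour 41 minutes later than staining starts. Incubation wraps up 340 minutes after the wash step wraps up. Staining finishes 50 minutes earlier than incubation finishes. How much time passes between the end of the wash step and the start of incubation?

Incubation ends at 12:51 + 340 min = 18:31.
Staining ends at 18:31 − 50 min = 17:41.
Staining starts at 17:41 − 101 min = 16:00.
Incubation starts at 16:00 + 101 min = 17:41.
From 12:51 to 17:41 is 4 hours 50 minutes.

4 hours 50 minutes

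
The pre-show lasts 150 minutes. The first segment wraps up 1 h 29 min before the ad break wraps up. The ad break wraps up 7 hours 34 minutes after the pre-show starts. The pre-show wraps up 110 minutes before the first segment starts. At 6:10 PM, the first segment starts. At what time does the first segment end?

7:55 PM

The pre-show ends at 6:10 PM − 110 min = 4:20 PM.
The pre-show starts at 4:20 PM − 150 min = 1:50 PM.
The ad break ends at 1:50 PM + 454 min = 9:24 PM.
The first segment ends at 9:24 PM − 89 min = 7:55 PM.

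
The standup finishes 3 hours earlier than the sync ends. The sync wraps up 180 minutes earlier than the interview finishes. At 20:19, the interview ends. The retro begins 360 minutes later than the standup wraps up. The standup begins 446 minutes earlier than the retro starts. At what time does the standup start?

12:53

The sync ends at 20:19 − 180 min = 17:19.
The standup ends at 17:19 − 180 min = 14:19.
The retro starts at 14:19 + 360 min = 20:19.
The standup starts at 20:19 − 446 min = 12:53.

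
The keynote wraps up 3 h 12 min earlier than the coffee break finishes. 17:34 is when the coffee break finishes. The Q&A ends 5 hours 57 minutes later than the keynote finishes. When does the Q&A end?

20:19

The keynote ends at 17:34 − 192 min = 14:22.
The Q&A ends at 14:22 + 357 min = 20:19.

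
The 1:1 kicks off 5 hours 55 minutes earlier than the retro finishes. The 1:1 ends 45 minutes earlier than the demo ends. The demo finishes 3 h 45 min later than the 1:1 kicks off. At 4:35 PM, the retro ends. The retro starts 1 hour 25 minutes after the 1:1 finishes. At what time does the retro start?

The 1:1 starts at 4:35 PM − 355 min = 10:40 AM.
The demo ends at 10:40 AM + 225 min = 2:25 PM.
The 1:1 ends at 2:25 PM − 45 min = 1:40 PM.
The retro starts at 1:40 PM + 85 min = 3:05 PM.

3:05 PM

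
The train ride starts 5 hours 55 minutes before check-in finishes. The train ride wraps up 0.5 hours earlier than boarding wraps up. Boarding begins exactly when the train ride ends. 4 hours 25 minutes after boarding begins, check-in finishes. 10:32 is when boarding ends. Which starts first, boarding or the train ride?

The train ride ends at 10:32 − 30 min = 10:02.
So boarding starts at 10:02.
Check-in ends at 10:02 + 265 min = 14:27.
The train ride starts at 14:27 − 355 min = 08:32.
Boarding starts at 10:02 and the train ride starts at 08:32, so the train ride is first.

the train ride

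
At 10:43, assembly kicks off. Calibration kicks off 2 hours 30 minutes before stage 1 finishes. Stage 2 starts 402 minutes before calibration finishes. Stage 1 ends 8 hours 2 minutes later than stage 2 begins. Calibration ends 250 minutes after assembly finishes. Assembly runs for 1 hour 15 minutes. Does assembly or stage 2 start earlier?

Assembly ends at 10:43 + 75 min = 11:58.
Calibration ends at 11:58 + 250 min = 16:08.
Stage 2 starts at 16:08 − 402 min = 09:26.
Assembly starts at 10:43 and stage 2 starts at 09:26, so stage 2 is first.

stage 2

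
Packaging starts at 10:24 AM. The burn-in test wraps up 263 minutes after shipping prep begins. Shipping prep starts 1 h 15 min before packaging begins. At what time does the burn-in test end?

Shipping prep starts at 10:24 AM − 75 min = 9:09 AM.
The burn-in test ends at 9:09 AM + 263 min = 1:32 PM.

1:32 PM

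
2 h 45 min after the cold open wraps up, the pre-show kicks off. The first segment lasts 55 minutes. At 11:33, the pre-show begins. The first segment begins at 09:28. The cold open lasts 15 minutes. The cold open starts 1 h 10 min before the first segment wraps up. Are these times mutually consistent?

The first segment ends at 09:28 + 55 min = 10:23.
The cold open starts at 10:23 − 70 min = 09:13.
The cold open ends at 09:13 + 15 min = 09:28.
The pre-show starts at 09:28 + 165 min = 12:13.
But the pre-show is also said to start at 11:33 — a 40-minute conflict.

No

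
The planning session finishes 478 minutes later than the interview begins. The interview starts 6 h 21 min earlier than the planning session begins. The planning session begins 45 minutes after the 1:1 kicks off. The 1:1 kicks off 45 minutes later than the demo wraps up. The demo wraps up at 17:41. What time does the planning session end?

20:48

The 1:1 starts at 17:41 + 45 min = 18:26.
The planning session starts at 18:26 + 45 min = 19:11.
The interview starts at 19:11 − 381 min = 12:50.
The planning session ends at 12:50 + 478 min = 20:48.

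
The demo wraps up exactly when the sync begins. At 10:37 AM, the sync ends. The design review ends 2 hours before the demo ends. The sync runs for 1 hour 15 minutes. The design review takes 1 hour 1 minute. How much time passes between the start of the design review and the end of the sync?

The sync starts at 10:37 AM − 75 min = 9:22 AM.
So the demo ends at 9:22 AM.
The design review ends at 9:22 AM − 120 min = 7:22 AM.
The design review starts at 7:22 AM − 61 min = 6:21 AM.
From 6:21 AM to 10:37 AM is 4 hours 16 minutes.

4 hours 16 minutes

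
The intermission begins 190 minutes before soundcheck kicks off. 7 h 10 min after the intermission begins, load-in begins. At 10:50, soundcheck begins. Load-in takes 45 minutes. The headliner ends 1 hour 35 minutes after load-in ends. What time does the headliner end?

The intermission starts at 10:50 − 190 min = 07:40.
Load-in starts at 07:40 + 430 min = 14:50.
Load-in ends at 14:50 + 45 min = 15:35.
The headliner ends at 15:35 + 95 min = 17:10.

17:10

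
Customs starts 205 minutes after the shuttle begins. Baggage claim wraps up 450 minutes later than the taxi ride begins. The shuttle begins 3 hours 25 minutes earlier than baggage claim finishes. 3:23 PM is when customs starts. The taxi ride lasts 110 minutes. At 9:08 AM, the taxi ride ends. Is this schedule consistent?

The taxi ride starts at 9:08 AM − 110 min = 7:18 AM.
Baggage claim ends at 7:18 AM + 450 min = 2:48 PM.
The shuttle starts at 2:48 PM − 205 min = 11:23 AM.
Customs starts at 11:23 AM + 205 min = 2:48 PM.
But customs is also said to start at 3:23 PM — a 35-minute conflict.

No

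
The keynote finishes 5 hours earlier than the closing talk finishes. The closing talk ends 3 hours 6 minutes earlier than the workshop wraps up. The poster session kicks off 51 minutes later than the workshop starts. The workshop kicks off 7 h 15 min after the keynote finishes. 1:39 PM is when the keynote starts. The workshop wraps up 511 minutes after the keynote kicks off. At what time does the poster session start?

10:10 PM

The workshop ends at 1:39 PM + 511 min = 10:10 PM.
The closing talk ends at 10:10 PM − 186 min = 7:04 PM.
The keynote ends at 7:04 PM − 300 min = 2:04 PM.
The workshop starts at 2:04 PM + 435 min = 9:19 PM.
The poster session starts at 9:19 PM + 51 min = 10:10 PM.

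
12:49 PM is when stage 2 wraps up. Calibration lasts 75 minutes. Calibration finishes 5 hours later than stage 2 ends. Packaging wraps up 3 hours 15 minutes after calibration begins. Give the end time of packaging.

Calibration ends at 12:49 PM + 300 min = 5:49 PM.
Calibration starts at 5:49 PM − 75 min = 4:34 PM.
Packaging ends at 4:34 PM + 195 min = 7:49 PM.

7:49 PM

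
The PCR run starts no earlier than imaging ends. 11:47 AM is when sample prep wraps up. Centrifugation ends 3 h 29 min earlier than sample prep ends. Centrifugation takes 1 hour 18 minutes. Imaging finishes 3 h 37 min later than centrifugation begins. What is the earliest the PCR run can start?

10:37 AM

Centrifugation ends at 11:47 AM − 209 min = 8:18 AM.
Centrifugation starts at 8:18 AM − 78 min = 7:00 AM.
Imaging ends at 7:00 AM + 217 min = 10:37 AM.
The PCR run is bounded by imaging, so the earliest it can start is 10:37 AM.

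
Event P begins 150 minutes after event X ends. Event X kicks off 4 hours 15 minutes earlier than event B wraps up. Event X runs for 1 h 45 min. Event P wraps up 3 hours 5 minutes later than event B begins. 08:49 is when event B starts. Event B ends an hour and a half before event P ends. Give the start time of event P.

Event P ends at 08:49 + 185 min = 11:54.
Event B ends at 11:54 − 90 min = 10:24.
Event X starts at 10:24 − 255 min = 06:09.
Event X ends at 06:09 + 105 min = 07:54.
Event P starts at 07:54 + 150 min = 10:24.

10:24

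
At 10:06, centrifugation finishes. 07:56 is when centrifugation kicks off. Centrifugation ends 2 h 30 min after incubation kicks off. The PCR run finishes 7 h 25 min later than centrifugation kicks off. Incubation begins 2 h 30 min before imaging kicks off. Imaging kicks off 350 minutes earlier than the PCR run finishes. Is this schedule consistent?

The PCR run ends at 07:56 + 445 min = 15:21.
Imaging starts at 15:21 − 350 min = 09:31.
Incubation starts at 09:31 − 150 min = 07:01.
Centrifugation ends at 07:01 + 150 min = 09:31.
But centrifugation is also said to end at 10:06 — a 35-minute conflict.

No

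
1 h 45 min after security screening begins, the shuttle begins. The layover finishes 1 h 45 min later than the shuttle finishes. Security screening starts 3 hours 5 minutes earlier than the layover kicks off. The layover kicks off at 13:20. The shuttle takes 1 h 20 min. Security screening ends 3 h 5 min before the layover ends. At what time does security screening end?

12:00

Security screening starts at 13:20 − 185 min = 10:15.
The shuttle starts at 10:15 + 105 min = 12:00.
The shuttle ends at 12:00 + 80 min = 13:20.
The layover ends at 13:20 + 105 min = 15:05.
Security screening ends at 15:05 − 185 min = 12:00.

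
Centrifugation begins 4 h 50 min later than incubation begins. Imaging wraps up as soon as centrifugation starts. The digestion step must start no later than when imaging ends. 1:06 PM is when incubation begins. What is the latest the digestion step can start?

5:56 PM

Centrifugation starts at 1:06 PM + 290 min = 5:56 PM.
So imaging ends at 5:56 PM.
The digestion step is bounded by imaging, so the latest it can start is 5:56 PM.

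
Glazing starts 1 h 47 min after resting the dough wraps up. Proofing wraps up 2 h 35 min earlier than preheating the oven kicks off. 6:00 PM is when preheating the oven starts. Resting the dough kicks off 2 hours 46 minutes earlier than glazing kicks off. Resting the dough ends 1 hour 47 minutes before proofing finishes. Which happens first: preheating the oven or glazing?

Proofing ends at 6:00 PM − 155 min = 3:25 PM.
Resting the dough ends at 3:25 PM − 107 min = 1:38 PM.
Glazing starts at 1:38 PM + 107 min = 3:25 PM.
Preheating the oven starts at 6:00 PM and glazing starts at 3:25 PM, so glazing is first.

glazing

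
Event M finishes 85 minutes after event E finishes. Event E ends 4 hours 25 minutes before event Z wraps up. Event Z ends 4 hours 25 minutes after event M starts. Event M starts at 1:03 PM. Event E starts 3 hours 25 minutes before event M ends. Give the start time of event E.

11:03 AM

Event Z ends at 1:03 PM + 265 min = 5:28 PM.
Event E ends at 5:28 PM − 265 min = 1:03 PM.
Event M ends at 1:03 PM + 85 min = 2:28 PM.
Event E starts at 2:28 PM − 205 min = 11:03 AM.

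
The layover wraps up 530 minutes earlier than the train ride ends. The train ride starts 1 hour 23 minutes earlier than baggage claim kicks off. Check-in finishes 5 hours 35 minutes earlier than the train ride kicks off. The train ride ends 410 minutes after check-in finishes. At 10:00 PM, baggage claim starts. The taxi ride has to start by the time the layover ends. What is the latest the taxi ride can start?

1:02 PM

The train ride starts at 10:00 PM − 83 min = 8:37 PM.
Check-in ends at 8:37 PM − 335 min = 3:02 PM.
The train ride ends at 3:02 PM + 410 min = 9:52 PM.
The layover ends at 9:52 PM − 530 min = 1:02 PM.
The taxi ride is bounded by the layover, so the latest it can start is 1:02 PM.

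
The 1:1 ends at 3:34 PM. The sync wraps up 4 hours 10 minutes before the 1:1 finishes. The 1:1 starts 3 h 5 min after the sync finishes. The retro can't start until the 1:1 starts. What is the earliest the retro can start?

2:29 PM

The sync ends at 3:34 PM − 250 min = 11:24 AM.
The 1:1 starts at 11:24 AM + 185 min = 2:29 PM.
The retro is bounded by the 1:1, so the earliest it can start is 2:29 PM.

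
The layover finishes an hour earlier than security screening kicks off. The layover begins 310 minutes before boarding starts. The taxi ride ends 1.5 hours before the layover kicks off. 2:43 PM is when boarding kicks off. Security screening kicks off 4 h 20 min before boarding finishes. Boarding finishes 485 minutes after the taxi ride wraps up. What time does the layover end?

10:48 AM

The layover starts at 2:43 PM − 310 min = 9:33 AM.
The taxi ride ends at 9:33 AM − 90 min = 8:03 AM.
Boarding ends at 8:03 AM + 485 min = 4:08 PM.
Security screening starts at 4:08 PM − 260 min = 11:48 AM.
The layover ends at 11:48 AM − 60 min = 10:48 AM.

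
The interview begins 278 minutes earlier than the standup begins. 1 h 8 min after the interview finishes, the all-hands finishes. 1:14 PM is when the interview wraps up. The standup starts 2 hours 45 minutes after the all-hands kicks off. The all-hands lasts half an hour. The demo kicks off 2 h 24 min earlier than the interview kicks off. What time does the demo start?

The all-hands ends at 1:14 PM + 68 min = 2:22 PM.
The all-hands starts at 2:22 PM − 30 min = 1:52 PM.
The standup starts at 1:52 PM + 165 min = 4:37 PM.
The interview starts at 4:37 PM − 278 min = 11:59 AM.
The demo starts at 11:59 AM − 144 min = 9:35 AM.

9:35 AM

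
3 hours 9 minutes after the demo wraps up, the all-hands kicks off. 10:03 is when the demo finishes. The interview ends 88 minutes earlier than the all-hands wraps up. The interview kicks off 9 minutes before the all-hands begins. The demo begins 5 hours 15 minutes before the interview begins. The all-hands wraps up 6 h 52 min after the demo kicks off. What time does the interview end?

13:12

The all-hands starts at 10:03 + 189 min = 13:12.
The interview starts at 13:12 − 9 min = 13:03.
The demo starts at 13:03 − 315 min = 07:48.
The all-hands ends at 07:48 + 412 min = 14:40.
The interview ends at 14:40 − 88 min = 13:12.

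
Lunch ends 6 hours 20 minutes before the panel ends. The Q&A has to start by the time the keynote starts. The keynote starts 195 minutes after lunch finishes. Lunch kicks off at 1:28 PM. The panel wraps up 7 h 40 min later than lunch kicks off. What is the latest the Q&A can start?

6:03 PM

The panel ends at 1:28 PM + 460 min = 9:08 PM.
Lunch ends at 9:08 PM − 380 min = 2:48 PM.
The keynote starts at 2:48 PM + 195 min = 6:03 PM.
The Q&A is bounded by the keynote, so the latest it can start is 6:03 PM.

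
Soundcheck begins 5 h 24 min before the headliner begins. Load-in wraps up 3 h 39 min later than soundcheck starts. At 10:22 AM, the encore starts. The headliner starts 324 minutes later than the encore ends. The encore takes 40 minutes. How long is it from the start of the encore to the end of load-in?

The encore ends at 10:22 AM + 40 min = 11:02 AM.
The headliner starts at 11:02 AM + 324 min = 4:26 PM.
Soundcheck starts at 4:26 PM − 324 min = 11:02 AM.
Load-in ends at 11:02 AM + 219 min = 2:41 PM.
From 10:22 AM to 2:41 PM is 4 hours 19 minutes.

4 hours 19 minutes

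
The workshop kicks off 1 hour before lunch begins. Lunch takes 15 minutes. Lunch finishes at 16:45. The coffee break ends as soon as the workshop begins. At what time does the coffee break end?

Lunch starts at 16:45 − 15 min = 16:30.
The workshop starts at 16:30 − 60 min = 15:30.
So the coffee break ends at 15:30.

15:30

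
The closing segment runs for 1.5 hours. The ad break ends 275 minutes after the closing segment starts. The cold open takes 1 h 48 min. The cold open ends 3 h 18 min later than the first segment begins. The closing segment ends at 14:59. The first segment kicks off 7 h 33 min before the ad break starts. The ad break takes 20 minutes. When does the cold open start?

11:41

The closing segment starts at 14:59 − 90 min = 13:29.
The ad break ends at 13:29 + 275 min = 18:04.
The ad break starts at 18:04 − 20 min = 17:44.
The first segment starts at 17:44 − 453 min = 10:11.
The cold open ends at 10:11 + 198 min = 13:29.
The cold open starts at 13:29 − 108 min = 11:41.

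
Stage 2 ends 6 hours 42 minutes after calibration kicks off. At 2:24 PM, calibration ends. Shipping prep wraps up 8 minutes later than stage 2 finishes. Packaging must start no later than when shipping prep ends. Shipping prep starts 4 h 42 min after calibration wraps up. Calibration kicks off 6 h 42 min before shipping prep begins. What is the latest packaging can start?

Shipping prep starts at 2:24 PM + 282 min = 7:06 PM.
Calibration starts at 7:06 PM − 402 min = 12:24 PM.
Stage 2 ends at 12:24 PM + 402 min = 7:06 PM.
Shipping prep ends at 7:06 PM + 8 min = 7:14 PM.
Packaging is bounded by shipping prep, so the latest it can start is 7:14 PM.

7:14 PM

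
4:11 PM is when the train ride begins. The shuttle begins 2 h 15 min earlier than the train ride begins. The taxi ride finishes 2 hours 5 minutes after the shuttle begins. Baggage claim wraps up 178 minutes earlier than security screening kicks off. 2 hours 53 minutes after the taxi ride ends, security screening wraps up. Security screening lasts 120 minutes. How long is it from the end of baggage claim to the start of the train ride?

135 minutes

The shuttle starts at 4:11 PM − 135 min = 1:56 PM.
The taxi ride ends at 1:56 PM + 125 min = 4:01 PM.
Security screening ends at 4:01 PM + 173 min = 6:54 PM.
Security screening starts at 6:54 PM − 120 min = 4:54 PM.
Baggage claim ends at 4:54 PM − 178 min = 1:56 PM.
From 1:56 PM to 4:11 PM is 135 minutes.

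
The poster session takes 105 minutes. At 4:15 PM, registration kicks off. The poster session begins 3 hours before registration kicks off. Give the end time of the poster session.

The poster session starts at 4:15 PM − 180 min = 1:15 PM.
The poster session ends at 1:15 PM + 105 min = 3:00 PM.

3:00 PM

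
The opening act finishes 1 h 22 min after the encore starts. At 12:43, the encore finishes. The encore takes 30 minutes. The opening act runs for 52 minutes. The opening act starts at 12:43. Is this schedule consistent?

The encore starts at 12:43 − 30 min = 12:13.
The opening act ends at 12:13 + 82 min = 13:35.
The opening act starts at 13:35 − 52 min = 12:43.
That matches the stated 12:43, so the schedule is consistent.

Yes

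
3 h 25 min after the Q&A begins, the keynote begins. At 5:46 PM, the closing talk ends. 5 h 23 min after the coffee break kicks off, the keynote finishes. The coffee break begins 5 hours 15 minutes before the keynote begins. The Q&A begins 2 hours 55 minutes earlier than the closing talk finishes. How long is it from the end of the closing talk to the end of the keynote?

38 minutes

The Q&A starts at 5:46 PM − 175 min = 2:51 PM.
The keynote starts at 2:51 PM + 205 min = 6:16 PM.
The coffee break starts at 6:16 PM − 315 min = 1:01 PM.
The keynote ends at 1:01 PM + 323 min = 6:24 PM.
From 5:46 PM to 6:24 PM is 38 minutes.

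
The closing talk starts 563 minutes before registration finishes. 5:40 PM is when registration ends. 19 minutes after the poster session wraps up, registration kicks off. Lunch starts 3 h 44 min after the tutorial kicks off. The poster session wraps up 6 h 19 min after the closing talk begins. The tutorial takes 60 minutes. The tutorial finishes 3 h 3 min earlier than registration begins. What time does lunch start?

The closing talk starts at 5:40 PM − 563 min = 8:17 AM.
The poster session ends at 8:17 AM + 379 min = 2:36 PM.
Registration starts at 2:36 PM + 19 min = 2:55 PM.
The tutorial ends at 2:55 PM − 183 min = 11:52 AM.
The tutorial starts at 11:52 AM − 60 min = 10:52 AM.
Lunch starts at 10:52 AM + 224 min = 2:36 PM.

2:36 PM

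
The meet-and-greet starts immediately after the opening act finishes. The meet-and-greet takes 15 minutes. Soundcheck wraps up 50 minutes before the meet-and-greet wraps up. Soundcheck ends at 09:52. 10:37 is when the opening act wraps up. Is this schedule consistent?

No

The meet-and-greet starts at 10:37.
The meet-and-greet ends at 10:37 + 15 min = 10:52.
Soundcheck ends at 10:52 − 50 min = 10:02.
But soundcheck is also said to end at 09:52 — a 10-minute conflict.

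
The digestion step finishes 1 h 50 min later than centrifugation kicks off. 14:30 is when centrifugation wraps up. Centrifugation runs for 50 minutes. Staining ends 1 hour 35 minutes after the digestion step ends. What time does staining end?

17:05

Centrifugation starts at 14:30 − 50 min = 13:40.
The digestion step ends at 13:40 + 110 min = 15:30.
Staining ends at 15:30 + 95 min = 17:05.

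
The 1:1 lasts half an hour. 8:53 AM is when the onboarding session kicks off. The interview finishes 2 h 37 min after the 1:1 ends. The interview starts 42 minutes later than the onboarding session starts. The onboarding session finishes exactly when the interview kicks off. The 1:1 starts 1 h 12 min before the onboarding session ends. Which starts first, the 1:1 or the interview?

The interview starts at 8:53 AM + 42 min = 9:35 AM.
So the onboarding session ends at 9:35 AM.
The 1:1 starts at 9:35 AM − 72 min = 8:23 AM.
The 1:1 starts at 8:23 AM and the interview starts at 9:35 AM, so the 1:1 is first.

the 1:1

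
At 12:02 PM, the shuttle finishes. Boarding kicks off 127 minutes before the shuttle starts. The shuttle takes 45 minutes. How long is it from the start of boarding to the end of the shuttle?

2 h 52 min

The shuttle starts at 12:02 PM − 45 min = 11:17 AM.
Boarding starts at 11:17 AM − 127 min = 9:10 AM.
From 9:10 AM to 12:02 PM is 2 h 52 min.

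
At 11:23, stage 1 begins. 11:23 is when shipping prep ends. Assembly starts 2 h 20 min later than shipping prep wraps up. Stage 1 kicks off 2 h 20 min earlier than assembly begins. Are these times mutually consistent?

Yes

Assembly starts at 11:23 + 140 min = 13:43.
Stage 1 starts at 13:43 − 140 min = 11:23.
That matches the stated 11:23, so the schedule is consistent.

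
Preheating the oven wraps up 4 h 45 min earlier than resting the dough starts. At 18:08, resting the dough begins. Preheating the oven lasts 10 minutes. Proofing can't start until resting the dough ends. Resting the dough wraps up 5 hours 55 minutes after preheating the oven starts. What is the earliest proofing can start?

19:08

Preheating the oven ends at 18:08 − 285 min = 13:23.
Preheating the oven starts at 13:23 − 10 min = 13:13.
Resting the dough ends at 13:13 + 355 min = 19:08.
Proofing is bounded by resting the dough, so the earliest it can start is 19:08.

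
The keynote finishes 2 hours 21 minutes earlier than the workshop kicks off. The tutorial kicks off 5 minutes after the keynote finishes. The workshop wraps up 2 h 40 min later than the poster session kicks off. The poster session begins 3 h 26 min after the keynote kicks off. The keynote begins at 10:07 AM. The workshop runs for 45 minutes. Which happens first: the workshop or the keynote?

the keynote

The poster session starts at 10:07 AM + 206 min = 1:33 PM.
The workshop ends at 1:33 PM + 160 min = 4:13 PM.
The workshop starts at 4:13 PM − 45 min = 3:28 PM.
The workshop starts at 3:28 PM and the keynote starts at 10:07 AM, so the keynote is first.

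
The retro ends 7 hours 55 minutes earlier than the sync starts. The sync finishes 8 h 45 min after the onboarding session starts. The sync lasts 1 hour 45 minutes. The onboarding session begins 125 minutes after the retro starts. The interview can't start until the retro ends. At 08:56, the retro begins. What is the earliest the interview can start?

10:06

The onboarding session starts at 08:56 + 125 min = 11:01.
The sync ends at 11:01 + 525 min = 19:46.
The sync starts at 19:46 − 105 min = 18:01.
The retro ends at 18:01 − 475 min = 10:06.
The interview is bounded by the retro, so the earliest it can start is 10:06.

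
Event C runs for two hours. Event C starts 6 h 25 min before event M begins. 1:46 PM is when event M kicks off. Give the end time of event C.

Event C starts at 1:46 PM − 385 min = 7:21 AM.
Event C ends at 7:21 AM + 120 min = 9:21 AM.

9:21 AM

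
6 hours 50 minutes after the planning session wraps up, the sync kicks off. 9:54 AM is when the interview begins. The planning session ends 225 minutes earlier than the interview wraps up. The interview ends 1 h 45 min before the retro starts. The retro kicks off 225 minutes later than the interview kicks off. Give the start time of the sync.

2:59 PM

The retro starts at 9:54 AM + 225 min = 1:39 PM.
The interview ends at 1:39 PM − 105 min = 11:54 AM.
The planning session ends at 11:54 AM − 225 min = 8:09 AM.
The sync starts at 8:09 AM + 410 min = 2:59 PM.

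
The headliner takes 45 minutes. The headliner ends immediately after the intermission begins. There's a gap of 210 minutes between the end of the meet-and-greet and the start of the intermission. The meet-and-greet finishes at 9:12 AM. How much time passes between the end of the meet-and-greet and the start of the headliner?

The intermission starts at 9:12 AM + 210 min = 12:42 PM.
So the headliner ends at 12:42 PM.
The headliner starts at 12:42 PM − 45 min = 11:57 AM.
From 9:12 AM to 11:57 AM is 2 hours 45 minutes.

2 hours 45 minutes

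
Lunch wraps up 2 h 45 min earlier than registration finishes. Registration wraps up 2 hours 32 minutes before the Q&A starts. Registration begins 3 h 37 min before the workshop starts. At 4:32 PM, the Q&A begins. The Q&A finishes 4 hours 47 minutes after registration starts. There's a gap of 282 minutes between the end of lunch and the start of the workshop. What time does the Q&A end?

Registration ends at 4:32 PM − 152 min = 2:00 PM.
Lunch ends at 2:00 PM − 165 min = 11:15 AM.
The workshop starts at 11:15 AM + 282 min = 3:57 PM.
Registration starts at 3:57 PM − 217 min = 12:20 PM.
The Q&A ends at 12:20 PM + 287 min = 5:07 PM.

5:07 PM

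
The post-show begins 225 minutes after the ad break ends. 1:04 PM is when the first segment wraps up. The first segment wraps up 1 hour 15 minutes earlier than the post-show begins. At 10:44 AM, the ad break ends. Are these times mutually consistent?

No

The post-show starts at 10:44 AM + 225 min = 2:29 PM.
The first segment ends at 2:29 PM − 75 min = 1:14 PM.
But the first segment is also said to end at 1:04 PM — a 10-minute conflict.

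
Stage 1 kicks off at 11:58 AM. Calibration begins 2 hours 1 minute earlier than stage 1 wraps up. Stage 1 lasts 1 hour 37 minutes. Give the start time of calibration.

11:34 AM

Stage 1 ends at 11:58 AM + 97 min = 1:35 PM.
Calibration starts at 1:35 PM − 121 min = 11:34 AM.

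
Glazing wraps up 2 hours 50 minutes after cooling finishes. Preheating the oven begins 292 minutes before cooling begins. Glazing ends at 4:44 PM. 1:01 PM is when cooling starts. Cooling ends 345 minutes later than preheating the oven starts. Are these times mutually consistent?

Preheating the oven starts at 1:01 PM − 292 min = 8:09 AM.
Cooling ends at 8:09 AM + 345 min = 1:54 PM.
Glazing ends at 1:54 PM + 170 min = 4:44 PM.
That matches the stated 4:44 PM, so the schedule is consistent.

Yes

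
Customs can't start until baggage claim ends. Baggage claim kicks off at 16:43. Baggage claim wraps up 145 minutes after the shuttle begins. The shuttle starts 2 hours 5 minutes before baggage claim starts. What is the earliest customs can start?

The shuttle starts at 16:43 − 125 min = 14:38.
Baggage claim ends at 14:38 + 145 min = 17:03.
Customs is bounded by baggage claim, so the earliest it can start is 17:03.

17:03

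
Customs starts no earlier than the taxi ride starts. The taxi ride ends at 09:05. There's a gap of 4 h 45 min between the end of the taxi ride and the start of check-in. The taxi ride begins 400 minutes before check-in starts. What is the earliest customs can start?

Check-in starts at 09:05 + 285 min = 13:50.
The taxi ride starts at 13:50 − 400 min = 07:10.
Customs is bounded by the taxi ride, so the earliest it can start is 07:10.

07:10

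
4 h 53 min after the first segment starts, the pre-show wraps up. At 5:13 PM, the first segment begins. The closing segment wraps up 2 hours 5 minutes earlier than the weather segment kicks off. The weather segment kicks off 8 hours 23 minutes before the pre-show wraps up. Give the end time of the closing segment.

The pre-show ends at 5:13 PM + 293 min = 10:06 PM.
The weather segment starts at 10:06 PM − 503 min = 1:43 PM.
The closing segment ends at 1:43 PM − 125 min = 11:38 AM.

11:38 AM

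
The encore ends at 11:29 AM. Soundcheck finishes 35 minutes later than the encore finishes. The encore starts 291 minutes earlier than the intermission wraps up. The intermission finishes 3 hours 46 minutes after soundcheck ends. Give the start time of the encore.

10:59 AM

Soundcheck ends at 11:29 AM + 35 min = 12:04 PM.
The intermission ends at 12:04 PM + 226 min = 3:50 PM.
The encore starts at 3:50 PM − 291 min = 10:59 AM.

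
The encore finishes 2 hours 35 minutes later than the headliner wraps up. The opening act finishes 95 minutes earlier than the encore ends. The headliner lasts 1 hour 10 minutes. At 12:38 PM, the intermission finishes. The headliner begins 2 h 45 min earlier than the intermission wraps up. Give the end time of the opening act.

The headliner starts at 12:38 PM − 165 min = 9:53 AM.
The headliner ends at 9:53 AM + 70 min = 11:03 AM.
The encore ends at 11:03 AM + 155 min = 1:38 PM.
The opening act ends at 1:38 PM − 95 min = 12:03 PM.

12:03 PM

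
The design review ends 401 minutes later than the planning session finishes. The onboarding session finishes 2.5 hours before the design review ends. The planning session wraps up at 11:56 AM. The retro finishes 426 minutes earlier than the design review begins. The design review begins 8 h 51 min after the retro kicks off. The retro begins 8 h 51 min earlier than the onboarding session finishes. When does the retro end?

9:01 AM

The design review ends at 11:56 AM + 401 min = 6:37 PM.
The onboarding session ends at 6:37 PM − 150 min = 4:07 PM.
The retro starts at 4:07 PM − 531 min = 7:16 AM.
The design review starts at 7:16 AM + 531 min = 4:07 PM.
The retro ends at 4:07 PM − 426 min = 9:01 AM.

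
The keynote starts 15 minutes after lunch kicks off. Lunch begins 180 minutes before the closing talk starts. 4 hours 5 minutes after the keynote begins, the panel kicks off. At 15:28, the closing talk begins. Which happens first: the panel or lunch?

Lunch starts at 15:28 − 180 min = 12:28.
The keynote starts at 12:28 + 15 min = 12:43.
The panel starts at 12:43 + 245 min = 16:48.
The panel starts at 16:48 and lunch starts at 12:28, so lunch is first.

lunch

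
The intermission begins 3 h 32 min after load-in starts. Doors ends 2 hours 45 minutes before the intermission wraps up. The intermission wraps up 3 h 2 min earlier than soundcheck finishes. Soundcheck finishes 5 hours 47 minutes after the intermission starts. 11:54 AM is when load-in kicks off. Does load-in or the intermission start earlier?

The intermission starts at 11:54 AM + 212 min = 3:26 PM.
Load-in starts at 11:54 AM and the intermission starts at 3:26 PM, so load-in is first.

load-in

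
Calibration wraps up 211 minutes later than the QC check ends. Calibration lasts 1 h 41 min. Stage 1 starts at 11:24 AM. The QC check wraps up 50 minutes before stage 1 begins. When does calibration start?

The QC check ends at 11:24 AM − 50 min = 10:34 AM.
Calibration ends at 10:34 AM + 211 min = 2:05 PM.
Calibration starts at 2:05 PM − 101 min = 12:24 PM.

12:24 PM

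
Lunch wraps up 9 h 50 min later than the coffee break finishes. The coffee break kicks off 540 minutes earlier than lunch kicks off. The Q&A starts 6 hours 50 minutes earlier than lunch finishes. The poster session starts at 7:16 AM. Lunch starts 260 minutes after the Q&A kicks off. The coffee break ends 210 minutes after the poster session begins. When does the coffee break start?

9:06 AM

The coffee break ends at 7:16 AM + 210 min = 10:46 AM.
Lunch ends at 10:46 AM + 590 min = 8:36 PM.
The Q&A starts at 8:36 PM − 410 min = 1:46 PM.
Lunch starts at 1:46 PM + 260 min = 6:06 PM.
The coffee break starts at 6:06 PM − 540 min = 9:06 AM.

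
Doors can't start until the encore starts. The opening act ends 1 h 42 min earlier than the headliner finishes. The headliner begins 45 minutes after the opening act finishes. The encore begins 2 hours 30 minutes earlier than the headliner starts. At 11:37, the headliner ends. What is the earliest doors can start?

The opening act ends at 11:37 − 102 min = 09:55.
The headliner starts at 09:55 + 45 min = 10:40.
The encore starts at 10:40 − 150 min = 08:10.
Doors is bounded by the encore, so the earliest it can start is 08:10.

08:10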